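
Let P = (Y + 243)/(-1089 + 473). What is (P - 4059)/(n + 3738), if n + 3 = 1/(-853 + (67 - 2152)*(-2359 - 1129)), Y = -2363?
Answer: -103216778923/95058343961 ≈ -1.0858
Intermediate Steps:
P = 265/77 (P = (-2363 + 243)/(-1089 + 473) = -2120/(-616) = -2120*(-1/616) = 265/77 ≈ 3.4416)
n = -21814880/7271627 (n = -3 + 1/(-853 + (67 - 2152)*(-2359 - 1129)) = -3 + 1/(-853 - 2085*(-3488)) = -3 + 1/(-853 + 7272480) = -3 + 1/7271627 = -21814880/7271627 ≈ -3.0000)
(P - 4059)/(n + 3738) = (265/77 - 4059)/(-21814880/7271627 + 3738) = -312278/(77*27159526846/7271627) = -312278/77*7271627/27159526846 = -103216778923/95058343961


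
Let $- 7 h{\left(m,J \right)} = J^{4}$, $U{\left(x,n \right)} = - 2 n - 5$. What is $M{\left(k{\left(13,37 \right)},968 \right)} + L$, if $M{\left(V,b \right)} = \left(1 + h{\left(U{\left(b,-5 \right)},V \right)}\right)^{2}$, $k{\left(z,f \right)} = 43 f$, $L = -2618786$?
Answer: $\frac{41054563328297537590589602}{49} \approx 8.3785 \cdot 10^{23}$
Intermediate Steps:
$U{\left(x,n \right)} = -5 - 2 n$
$h{\left(m,J \right)} = - \frac{J^{4}}{7}$
$M{\left(V,b \right)} = \left(1 - \frac{V^{4}}{7}\right)^{2}$
$M{\left(k{\left(13,37 \right)},968 \right)} + L = \frac{\left(-7 + \left(43 \cdot 37\right)^{4}\right)^{2}}{49} - 2618786 = \frac{\left(-7 + 1591^{4}\right)^{2}}{49} - 2618786 = \frac{\left(-7 + 6407383500961\right)^{2}}{49} - 2618786 = \frac{6407383500954^{2}}{49} - 2618786 = \frac{1}{49} \cdot 41054563328297537718910116 - 2618786 = \frac{41054563328297537718910116}{49} - 2618786 = \frac{41054563328297537590589602}{49}$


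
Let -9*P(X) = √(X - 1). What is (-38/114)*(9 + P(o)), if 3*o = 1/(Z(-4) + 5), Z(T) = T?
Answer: -3 + I*√6/81 ≈ -3.0 + 0.030241*I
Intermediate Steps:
o = ⅓ (o = 1/(3*(-4 + 5)) = (⅓)/1 = (⅓)*1 = ⅓ ≈ 0.33333)
P(X) = -√(-1 + X)/9 (P(X) = -√(X - 1)/9 = -√(-1 + X)/9)
(-38/114)*(9 + P(o)) = (-38/114)*(9 - √(-1 + ⅓)/9) = (-38*1/114)*(9 - I*√6/27) = -(9 - I*√6/27)/3 = -3 + I*√6/81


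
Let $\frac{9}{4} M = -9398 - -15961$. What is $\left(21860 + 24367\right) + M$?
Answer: $\frac{442295}{9} \approx 49144.0$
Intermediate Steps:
$M = \frac{26252}{9}$ ($M = \frac{4 \left(-9398 - -15961\right)}{9} = \frac{4 \left(-9398 + 15961\right)}{9} = \frac{4}{9} \cdot 6563 = \frac{26252}{9} \approx 2916.9$)
$\left(21860 + 24367\right) + M = \left(21860 + 24367\right) + \frac{26252}{9} = 46227 + \frac{26252}{9} = \frac{442295}{9}$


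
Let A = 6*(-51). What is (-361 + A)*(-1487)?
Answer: 991829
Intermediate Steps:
A = -306
(-361 + A)*(-1487) = (-361 - 306)*(-1487) = -667*(-1487) = 991829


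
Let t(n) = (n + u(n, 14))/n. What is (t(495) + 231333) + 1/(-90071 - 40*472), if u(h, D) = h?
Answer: 25204179584/108951 ≈ 2.3134e+5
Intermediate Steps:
t(n) = 2 (t(n) = (n + n)/n = (2*n)/n = 2)
(t(495) + 231333) + 1/(-90071 - 40*472) = (2 + 231333) + 1/(-90071 - 40*472) = 231335 + 1/(-90071 - 18880) = 231335 + 1/(-108951) = 231335 - 1/108951 = 25204179584/108951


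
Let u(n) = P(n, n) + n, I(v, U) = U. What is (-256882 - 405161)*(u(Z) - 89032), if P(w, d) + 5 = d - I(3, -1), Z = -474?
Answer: 59573277312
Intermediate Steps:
P(w, d) = -4 + d (P(w, d) = -5 + (d - 1*(-1)) = -5 + (d + 1) = -5 + (1 + d) = -4 + d)
u(n) = -4 + 2*n (u(n) = (-4 + n) + n = -4 + 2*n)
(-256882 - 405161)*(u(Z) - 89032) = (-256882 - 405161)*((-4 + 2*(-474)) - 89032) = -662043*((-4 - 948) - 89032) = -662043*(-952 - 89032) = -662043*(-89984) = 59573277312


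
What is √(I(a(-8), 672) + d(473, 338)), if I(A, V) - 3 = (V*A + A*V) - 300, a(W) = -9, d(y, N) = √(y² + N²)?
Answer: √(-12393 + √337973) ≈ 108.68*I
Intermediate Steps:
d(y, N) = √(N² + y²)
I(A, V) = -297 + 2*A*V (I(A, V) = 3 + ((V*A + A*V) - 300) = 3 + ((A*V + A*V) - 300) = 3 + (2*A*V - 300) = 3 + (-300 + 2*A*V) = -297 + 2*A*V)
√(I(a(-8), 672) + d(473, 338)) = √((-297 + 2*(-9)*672) + √(338² + 473²)) = √((-297 - 12096) + √(114244 + 223729)) = √(-12393 + √337973)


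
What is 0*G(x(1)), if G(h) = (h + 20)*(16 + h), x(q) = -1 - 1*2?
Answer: 0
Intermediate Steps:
x(q) = -3 (x(q) = -1 - 2 = -3)
G(h) = (16 + h)*(20 + h) (G(h) = (20 + h)*(16 + h) = (16 + h)*(20 + h))
0*G(x(1)) = 0*(320 + (-3)² + 36*(-3)) = 0*(320 + 9 - 108) = 0*221 = 0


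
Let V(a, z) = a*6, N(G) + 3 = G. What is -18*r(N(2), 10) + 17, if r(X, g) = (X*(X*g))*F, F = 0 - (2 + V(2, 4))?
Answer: 2537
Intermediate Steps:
N(G) = -3 + G
V(a, z) = 6*a
F = -14 (F = 0 - (2 + 6*2) = 0 - (2 + 12) = 0 - 1*14 = 0 - 14 = -14)
r(X, g) = -14*g*X**2 (r(X, g) = (X*(X*g))*(-14) = (g*X**2)*(-14) = -14*g*X**2)
-18*r(N(2), 10) + 17 = -(-252)*10*(-3 + 2)**2 + 17 = -(-252)*10*(-1)**2 + 17 = -(-252)*10 + 17 = -18*(-140) + 17 = 2520 + 17 = 2537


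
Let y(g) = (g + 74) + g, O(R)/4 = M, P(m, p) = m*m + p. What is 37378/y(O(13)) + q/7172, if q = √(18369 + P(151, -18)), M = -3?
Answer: 18689/25 + 2*√643/1793 ≈ 747.59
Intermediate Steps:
P(m, p) = p + m² (P(m, p) = m² + p = p + m²)
q = 8*√643 (q = √(18369 + (-18 + 151²)) = √(18369 + (-18 + 22801)) = √(18369 + 22783) = √41152 = 8*√643 ≈ 202.86)
O(R) = -12 (O(R) = 4*(-3) = -12)
y(g) = 74 + 2*g (y(g) = (74 + g) + g = 74 + 2*g)
37378/y(O(13)) + q/7172 = 37378/(74 + 2*(-12)) + (8*√643)/7172 = 37378/(74 - 24) + (8*√643)*(1/7172) = 37378/50 + 2*√643/1793 = 37378*(1/50) + 2*√643/1793 = 18689/25 + 2*√643/1793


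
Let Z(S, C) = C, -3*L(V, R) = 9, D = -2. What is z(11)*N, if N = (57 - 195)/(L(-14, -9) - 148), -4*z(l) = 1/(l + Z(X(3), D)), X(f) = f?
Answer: -23/906 ≈ -0.025386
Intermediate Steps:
L(V, R) = -3 (L(V, R) = -⅓*9 = -3)
z(l) = -1/(4*(-2 + l)) (z(l) = -1/(4*(l - 2)) = -1/(4*(-2 + l)))
N = 138/151 (N = (57 - 195)/(-3 - 148) = -138/(-151) = -138*(-1/151) = 138/151 ≈ 0.91391)
z(11)*N = -1/(-8 + 4*11)*(138/151) = -1/(-8 + 44)*(138/151) = -1/36*(138/151) = -1*1/36*(138/151) = -1/36*138/151 = -23/906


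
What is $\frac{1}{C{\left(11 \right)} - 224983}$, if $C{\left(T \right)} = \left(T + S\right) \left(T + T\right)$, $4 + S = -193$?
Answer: $- \frac{1}{229075} \approx -4.3654 \cdot 10^{-6}$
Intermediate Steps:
$S = -197$ ($S = -4 - 193 = -197$)
$C{\left(T \right)} = 2 T \left(-197 + T\right)$ ($C{\left(T \right)} = \left(T - 197\right) \left(T + T\right) = \left(-197 + T\right) 2 T = 2 T \left(-197 + T\right)$)
$\frac{1}{C{\left(11 \right)} - 224983} = \frac{1}{2 \cdot 11 \left(-197 + 11\right) - 224983} = \frac{1}{2 \cdot 11 \left(-186\right) - 224983} = \frac{1}{-4092 - 224983} = \frac{1}{-229075} = - \frac{1}{229075}$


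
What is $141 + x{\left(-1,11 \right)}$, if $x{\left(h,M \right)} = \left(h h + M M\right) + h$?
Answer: $262$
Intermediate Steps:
$x{\left(h,M \right)} = h + M^{2} + h^{2}$ ($x{\left(h,M \right)} = \left(h^{2} + M^{2}\right) + h = \left(M^{2} + h^{2}\right) + h = h + M^{2} + h^{2}$)
$141 + x{\left(-1,11 \right)} = 141 + \left(-1 + 11^{2} + \left(-1\right)^{2}\right) = 141 + \left(-1 + 121 + 1\right) = 141 + 121 = 262$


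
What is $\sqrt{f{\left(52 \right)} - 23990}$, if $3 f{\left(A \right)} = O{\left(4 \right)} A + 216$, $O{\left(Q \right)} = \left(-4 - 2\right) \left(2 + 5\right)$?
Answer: $i \sqrt{24646} \approx 156.99 i$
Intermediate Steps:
$O{\left(Q \right)} = -42$ ($O{\left(Q \right)} = \left(-6\right) 7 = -42$)
$f{\left(A \right)} = 72 - 14 A$ ($f{\left(A \right)} = \frac{- 42 A + 216}{3} = \frac{216 - 42 A}{3} = 72 - 14 A$)
$\sqrt{f{\left(52 \right)} - 23990} = \sqrt{\left(72 - 728\right) - 23990} = \sqrt{-656 - 23990} = \sqrt{-24646} = i \sqrt{24646}$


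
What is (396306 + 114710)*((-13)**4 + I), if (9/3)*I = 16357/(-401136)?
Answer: 2195485676081687/150426 ≈ 1.4595e+10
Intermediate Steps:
I = -16357/1203408 (I = (16357/(-401136))/3 = (16357*(-1/401136))/3 = (1/3)*(-16357/401136) = -16357/1203408 ≈ -0.013592)
(396306 + 114710)*((-13)**4 + I) = (396306 + 114710)*((-13)**4 - 16357/1203408) = 511016*(28561 - 16357/1203408) = 511016*(34370519531/1203408) = 2195485676081687/150426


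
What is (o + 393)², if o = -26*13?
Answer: 3025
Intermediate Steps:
o = -338
(o + 393)² = (-338 + 393)² = 55² = 3025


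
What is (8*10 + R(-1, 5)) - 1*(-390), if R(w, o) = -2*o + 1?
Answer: 461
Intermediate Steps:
R(w, o) = 1 - 2*o
(8*10 + R(-1, 5)) - 1*(-390) = (8*10 + (1 - 2*5)) - 1*(-390) = (80 + (1 - 10)) + 390 = (80 - 9) + 390 = 71 + 390 = 461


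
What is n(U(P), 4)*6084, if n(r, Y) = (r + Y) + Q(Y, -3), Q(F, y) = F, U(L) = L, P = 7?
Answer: 91260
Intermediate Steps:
n(r, Y) = r + 2*Y (n(r, Y) = (r + Y) + Y = (Y + r) + Y = r + 2*Y)
n(U(P), 4)*6084 = (7 + 2*4)*6084 = (7 + 8)*6084 = 15*6084 = 91260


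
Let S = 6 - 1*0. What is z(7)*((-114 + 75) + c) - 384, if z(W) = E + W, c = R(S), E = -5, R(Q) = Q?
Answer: -450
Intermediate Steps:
S = 6 (S = 6 + 0 = 6)
c = 6
z(W) = -5 + W
z(7)*((-114 + 75) + c) - 384 = (-5 + 7)*((-114 + 75) + 6) - 384 = 2*(-39 + 6) - 384 = 2*(-33) - 384 = -66 - 384 = -450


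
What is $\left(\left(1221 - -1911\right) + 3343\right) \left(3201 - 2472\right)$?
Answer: $4720275$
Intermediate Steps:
$\left(\left(1221 - -1911\right) + 3343\right) \left(3201 - 2472\right) = \left(\left(1221 + 1911\right) + 3343\right) 729 = \left(3132 + 3343\right) 729 = 6475 \cdot 729 = 4720275$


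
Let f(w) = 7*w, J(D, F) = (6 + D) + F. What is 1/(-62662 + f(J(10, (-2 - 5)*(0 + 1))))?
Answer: -1/62599 ≈ -1.5975e-5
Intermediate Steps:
J(D, F) = 6 + D + F
1/(-62662 + f(J(10, (-2 - 5)*(0 + 1)))) = 1/(-62662 + 7*(6 + 10 + (-2 - 5)*(0 + 1))) = 1/(-62662 + 7*(6 + 10 - 7*1)) = 1/(-62662 + 7*(6 + 10 - 7)) = 1/(-62662 + 7*9) = 1/(-62662 + 63) = 1/(-62599) = -1/62599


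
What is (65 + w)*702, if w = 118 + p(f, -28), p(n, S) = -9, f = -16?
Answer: 122148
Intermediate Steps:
w = 109 (w = 118 - 9 = 109)
(65 + w)*702 = (65 + 109)*702 = 174*702 = 122148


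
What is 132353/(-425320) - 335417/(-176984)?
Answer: 7452199693/4704677180 ≈ 1.5840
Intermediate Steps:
132353/(-425320) - 335417/(-176984) = 132353*(-1/425320) - 335417*(-1/176984) = -132353/425320 + 335417/176984 = 7452199693/4704677180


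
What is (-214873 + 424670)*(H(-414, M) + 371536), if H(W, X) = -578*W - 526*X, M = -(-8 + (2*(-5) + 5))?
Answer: 126715290030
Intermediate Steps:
M = 13 (M = -(-8 + (-10 + 5)) = -(-8 - 5) = -1*(-13) = 13)
(-214873 + 424670)*(H(-414, M) + 371536) = (-214873 + 424670)*((-578*(-414) - 526*13) + 371536) = 209797*((239292 - 6838) + 371536) = 209797*(232454 + 371536) = 209797*603990 = 126715290030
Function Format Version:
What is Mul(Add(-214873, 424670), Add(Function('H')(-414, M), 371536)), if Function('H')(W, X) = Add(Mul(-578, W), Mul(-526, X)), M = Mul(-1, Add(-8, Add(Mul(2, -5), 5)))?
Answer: 126715290030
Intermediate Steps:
M = 13 (M = Mul(-1, Add(-8, Add(-10, 5))) = Mul(-1, Add(-8, -5)) = Mul(-1, -13) = 13)
Mul(Add(-214873, 424670), Add(Function('H')(-414, M), 371536)) = Mul(Add(-214873, 424670), Add(Add(Mul(-578, -414), Mul(-526, 13)), 371536)) = Mul(209797, Add(Add(239292, -6838), 371536)) = Mul(209797, Add(232454, 371536)) = Mul(209797, 603990) = 126715290030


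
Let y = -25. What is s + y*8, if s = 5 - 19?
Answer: -214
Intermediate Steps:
s = -14
s + y*8 = -14 - 25*8 = -14 - 200 = -214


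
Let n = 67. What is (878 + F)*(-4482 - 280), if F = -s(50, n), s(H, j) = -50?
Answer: -4419136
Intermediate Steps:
F = 50 (F = -1*(-50) = 50)
(878 + F)*(-4482 - 280) = (878 + 50)*(-4482 - 280) = 928*(-4762) = -4419136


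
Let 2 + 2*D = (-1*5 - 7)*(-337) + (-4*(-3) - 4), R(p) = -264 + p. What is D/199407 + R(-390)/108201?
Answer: 9854983/2397337423 ≈ 0.0041108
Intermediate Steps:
D = 2025 (D = -1 + ((-1*5 - 7)*(-337) + (-4*(-3) - 4))/2 = -1 + ((-5 - 7)*(-337) + (12 - 4))/2 = -1 + (-12*(-337) + 8)/2 = -1 + (4044 + 8)/2 = -1 + (½)*4052 = -1 + 2026 = 2025)
D/199407 + R(-390)/108201 = 2025/199407 + (-264 - 390)/108201 = 2025*(1/199407) - 654*1/108201 = 675/66469 - 218/36067 = 9854983/2397337423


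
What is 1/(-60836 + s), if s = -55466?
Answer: -1/116302 ≈ -8.5983e-6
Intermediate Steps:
1/(-60836 + s) = 1/(-60836 - 55466) = 1/(-116302) = -1/116302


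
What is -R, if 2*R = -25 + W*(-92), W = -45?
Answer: -4115/2 ≈ -2057.5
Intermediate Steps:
R = 4115/2 (R = (-25 - 45*(-92))/2 = (-25 + 4140)/2 = (½)*4115 = 4115/2 ≈ 2057.5)
-R = -1*4115/2 = -4115/2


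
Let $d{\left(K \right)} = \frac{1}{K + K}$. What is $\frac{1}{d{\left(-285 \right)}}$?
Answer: $-570$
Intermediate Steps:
$d{\left(K \right)} = \frac{1}{2 K}$
$\frac{1}{d{\left(-285 \right)}} = \frac{1}{\frac{1}{2} \frac{1}{-285}} = \frac{1}{\frac{1}{2} \left(- \frac{1}{285}\right)} = \frac{1}{- \frac{1}{570}} = -570$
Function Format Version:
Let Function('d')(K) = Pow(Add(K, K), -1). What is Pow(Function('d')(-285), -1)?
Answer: -570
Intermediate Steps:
Function('d')(K) = Mul(Rational(1, 2), Pow(K, -1)) (Function('d')(K) = Pow(Mul(2, K), -1) = Mul(Rational(1, 2), Pow(K, -1)))
Pow(Function('d')(-285), -1) = Pow(Mul(Rational(1, 2), Pow(-285, -1)), -1) = Pow(Mul(Rational(1, 2), Rational(-1, 285)), -1) = Pow(Rational(-1, 570), -1) = -570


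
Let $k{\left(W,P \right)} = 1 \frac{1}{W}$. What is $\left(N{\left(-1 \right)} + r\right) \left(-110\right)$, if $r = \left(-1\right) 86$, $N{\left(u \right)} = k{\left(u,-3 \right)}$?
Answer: $9570$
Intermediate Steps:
$k{\left(W,P \right)} = \frac{1}{W}$
$N{\left(u \right)} = \frac{1}{u}$
$r = -86$
$\left(N{\left(-1 \right)} + r\right) \left(-110\right) = \left(\frac{1}{-1} - 86\right) \left(-110\right) = \left(-1 - 86\right) \left(-110\right) = \left(-87\right) \left(-110\right) = 9570$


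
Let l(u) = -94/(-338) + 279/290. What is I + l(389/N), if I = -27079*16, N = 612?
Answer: -21234207859/49010 ≈ -4.3326e+5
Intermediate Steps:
l(u) = 60781/49010 (l(u) = -94*(-1/338) + 279*(1/290) = 47/169 + 279/290 = 60781/49010)
I = -433264
I + l(389/N) = -433264 + 60781/49010 = -21234207859/49010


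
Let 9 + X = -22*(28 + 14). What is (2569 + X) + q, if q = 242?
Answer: 1878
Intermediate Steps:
X = -933 (X = -9 - 22*(28 + 14) = -9 - 22*42 = -9 - 924 = -933)
(2569 + X) + q = (2569 - 933) + 242 = 1636 + 242 = 1878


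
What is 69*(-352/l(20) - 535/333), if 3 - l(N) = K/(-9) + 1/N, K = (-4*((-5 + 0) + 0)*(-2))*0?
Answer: -54645355/6549 ≈ -8344.1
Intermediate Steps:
K = 0 (K = (-4*(-5 + 0)*(-2))*0 = (-4*(-5)*(-2))*0 = (20*(-2))*0 = -40*0 = 0)
l(N) = 3 - 1/N (l(N) = 3 - (0/(-9) + 1/N) = 3 - (0*(-1/9) + 1/N) = 3 - (0 + 1/N) = 3 - 1/N)
69*(-352/l(20) - 535/333) = 69*(-352/(3 - 1/20) - 535/333) = 69*(-352/59/20 - 535/333) = 69*(-352*20/59 - 535/333) = 69*(-7040/59 - 535/333) = 69*(-2375885/19647) = -54645355/6549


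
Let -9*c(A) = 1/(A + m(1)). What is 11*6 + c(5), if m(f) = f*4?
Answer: 5345/81 ≈ 65.988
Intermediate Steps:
m(f) = 4*f
c(A) = -1/(9*(4 + A)) (c(A) = -1/(9*(A + 4*1)) = -1/(9*(A + 4)) = -1/(9*(4 + A)))
11*6 + c(5) = 11*6 - 1/(36 + 9*5) = 66 - 1/(36 + 45) = 66 - 1/81 = 5345/81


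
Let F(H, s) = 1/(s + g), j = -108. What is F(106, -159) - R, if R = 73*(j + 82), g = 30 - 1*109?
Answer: 451723/238 ≈ 1898.0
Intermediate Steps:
g = -79 (g = 30 - 109 = -79)
R = -1898 (R = 73*(-108 + 82) = 73*(-26) = -1898)
F(H, s) = 1/(-79 + s) (F(H, s) = 1/(s - 79) = 1/(-79 + s))
F(106, -159) - R = 1/(-79 - 159) - 1*(-1898) = 1/(-238) + 1898 = -1/238 + 1898 = 451723/238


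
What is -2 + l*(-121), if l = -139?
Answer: 16817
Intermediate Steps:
-2 + l*(-121) = -2 - 139*(-121) = -2 + 16819 = 16817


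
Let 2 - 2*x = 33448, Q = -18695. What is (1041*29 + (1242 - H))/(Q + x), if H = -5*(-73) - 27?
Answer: -31093/35418 ≈ -0.87789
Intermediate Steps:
x = -16723 (x = 1 - ½*33448 = 1 - 16724 = -16723)
H = 338 (H = 365 - 27 = 338)
(1041*29 + (1242 - H))/(Q + x) = (1041*29 + (1242 - 1*338))/(-18695 - 16723) = (30189 + (1242 - 338))/(-35418) = (30189 + 904)*(-1/35418) = 31093*(-1/35418) = -31093/35418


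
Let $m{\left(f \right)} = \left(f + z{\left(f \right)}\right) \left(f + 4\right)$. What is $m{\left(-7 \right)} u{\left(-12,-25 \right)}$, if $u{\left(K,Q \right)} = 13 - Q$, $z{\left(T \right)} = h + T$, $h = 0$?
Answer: $1596$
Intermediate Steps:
$z{\left(T \right)} = T$ ($z{\left(T \right)} = 0 + T = T$)
$m{\left(f \right)} = 2 f \left(4 + f\right)$ ($m{\left(f \right)} = \left(f + f\right) \left(f + 4\right) = 2 f \left(4 + f\right)$)
$m{\left(-7 \right)} u{\left(-12,-25 \right)} = 2 \left(-7\right) \left(4 - 7\right) \left(13 - -25\right) = 2 \left(-7\right) \left(-3\right) \left(13 + 25\right) = 42 \cdot 38 = 1596$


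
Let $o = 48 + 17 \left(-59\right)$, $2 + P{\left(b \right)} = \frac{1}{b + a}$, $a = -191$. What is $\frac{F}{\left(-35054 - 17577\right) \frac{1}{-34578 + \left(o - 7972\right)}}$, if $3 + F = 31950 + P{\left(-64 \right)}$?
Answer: $\frac{70878119774}{2684181} \approx 26406.0$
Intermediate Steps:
$P{\left(b \right)} = -2 + \frac{1}{-191 + b}$ ($P{\left(b \right)} = -2 + \frac{1}{b - 191} = -2 + \frac{1}{-191 + b}$)
$o = -955$ ($o = 48 - 1003 = -955$)
$F = \frac{8145974}{255}$ ($F = -3 + \left(31950 + \frac{383 - -128}{-191 - 64}\right) = -3 + \left(31950 + \frac{383 + 128}{-255}\right) = -3 + \left(31950 - \frac{511}{255}\right) = -3 + \frac{8146739}{255} = \frac{8145974}{255} \approx 31945.0$)
$\frac{F}{\left(-35054 - 17577\right) \frac{1}{-34578 + \left(o - 7972\right)}} = \frac{8145974}{255 \frac{-35054 - 17577}{-34578 - 8927}} = \frac{8145974}{255 \left(- \frac{52631}{-34578 - 8927}\right)} = \frac{8145974}{255 \left(- \frac{52631}{-43505}\right)} = \frac{8145974}{255 \left(\left(-52631\right) \left(- \frac{1}{43505}\right)\right)} = \frac{8145974}{255 \cdot \frac{52631}{43505}} = \frac{8145974}{255} \cdot \frac{43505}{52631} = \frac{70878119774}{2684181}$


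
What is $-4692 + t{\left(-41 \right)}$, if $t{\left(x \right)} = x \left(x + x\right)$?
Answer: $-1330$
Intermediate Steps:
$t{\left(x \right)} = 2 x^{2}$ ($t{\left(x \right)} = x 2 x = 2 x^{2}$)
$-4692 + t{\left(-41 \right)} = -4692 + 2 \left(-41\right)^{2} = -4692 + 2 \cdot 1681 = -4692 + 3362 = -1330$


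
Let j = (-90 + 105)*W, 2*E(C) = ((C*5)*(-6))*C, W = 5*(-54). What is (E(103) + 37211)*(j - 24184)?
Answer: 3442402216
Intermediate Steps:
W = -270
E(C) = -15*C² (E(C) = (((C*5)*(-6))*C)/2 = (((5*C)*(-6))*C)/2 = ((-30*C)*C)/2 = (-30*C²)/2 = -15*C²)
j = -4050 (j = (-90 + 105)*(-270) = 15*(-270) = -4050)
(E(103) + 37211)*(j - 24184) = (-15*103² + 37211)*(-4050 - 24184) = (-15*10609 + 37211)*(-28234) = (-159135 + 37211)*(-28234) = -121924*(-28234) = 3442402216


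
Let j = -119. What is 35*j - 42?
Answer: -4207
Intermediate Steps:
35*j - 42 = 35*(-119) - 42 = -4165 - 42 = -4207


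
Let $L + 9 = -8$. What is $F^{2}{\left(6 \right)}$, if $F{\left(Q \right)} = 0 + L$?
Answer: $289$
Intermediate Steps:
$L = -17$ ($L = -9 - 8 = -17$)
$F{\left(Q \right)} = -17$ ($F{\left(Q \right)} = 0 - 17 = -17$)
$F^{2}{\left(6 \right)} = \left(-17\right)^{2} = 289$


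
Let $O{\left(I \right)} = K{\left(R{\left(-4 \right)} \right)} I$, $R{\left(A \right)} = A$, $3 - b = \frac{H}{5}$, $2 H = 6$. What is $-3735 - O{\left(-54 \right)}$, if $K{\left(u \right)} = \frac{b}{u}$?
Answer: $- \frac{18837}{5} \approx -3767.4$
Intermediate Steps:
$H = 3$ ($H = \frac{1}{2} \cdot 6 = 3$)
$b = \frac{12}{5}$ ($b = 3 - \frac{3}{5} = \frac{12}{5} \approx 2.4$)
$K{\left(u \right)} = \frac{12}{5 u}$
$O{\left(I \right)} = - \frac{3 I}{5}$ ($O{\left(I \right)} = \frac{12}{5 \left(-4\right)} I = \frac{12}{5} \left(- \frac{1}{4}\right) I = - \frac{3 I}{5}$)
$-3735 - O{\left(-54 \right)} = -3735 - \left(- \frac{3}{5}\right) \left(-54\right) = -3735 - \frac{162}{5} = - \frac{18837}{5}$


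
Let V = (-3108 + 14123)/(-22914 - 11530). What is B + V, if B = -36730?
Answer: -1265139135/34444 ≈ -36730.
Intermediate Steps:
V = -11015/34444 (V = 11015/(-34444) = 11015*(-1/34444) = -11015/34444 ≈ -0.31979)
B + V = -36730 - 11015/34444 = -1265139135/34444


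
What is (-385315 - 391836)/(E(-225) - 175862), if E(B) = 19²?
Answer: 777151/175501 ≈ 4.4282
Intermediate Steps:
E(B) = 361
(-385315 - 391836)/(E(-225) - 175862) = (-385315 - 391836)/(361 - 175862) = -777151/(-175501) = -777151*(-1/175501) = 777151/175501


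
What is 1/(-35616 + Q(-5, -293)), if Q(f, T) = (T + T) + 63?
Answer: -1/36139 ≈ -2.7671e-5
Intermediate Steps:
Q(f, T) = 63 + 2*T (Q(f, T) = 2*T + 63 = 63 + 2*T)
1/(-35616 + Q(-5, -293)) = 1/(-35616 + (63 + 2*(-293))) = 1/(-35616 + (63 - 586)) = 1/(-35616 - 523) = 1/(-36139) = -1/36139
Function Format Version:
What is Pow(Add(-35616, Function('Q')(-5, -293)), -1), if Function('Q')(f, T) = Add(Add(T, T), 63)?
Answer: Rational(-1, 36139) ≈ -2.7671e-5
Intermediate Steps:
Function('Q')(f, T) = Add(63, Mul(2, T)) (Function('Q')(f, T) = Add(Mul(2, T), 63) = Add(63, Mul(2, T)))
Pow(Add(-35616, Function('Q')(-5, -293)), -1) = Pow(Add(-35616, Add(63, Mul(2, -293))), -1) = Pow(Add(-35616, Add(63, -586)), -1) = Pow(Add(-35616, -523), -1) = Pow(-36139, -1) = Rational(-1, 36139)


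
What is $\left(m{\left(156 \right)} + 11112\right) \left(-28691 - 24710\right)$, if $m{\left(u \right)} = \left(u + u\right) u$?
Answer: $-3192525384$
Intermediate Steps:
$m{\left(u \right)} = 2 u^{2}$ ($m{\left(u \right)} = 2 u u = 2 u^{2}$)
$\left(m{\left(156 \right)} + 11112\right) \left(-28691 - 24710\right) = \left(2 \cdot 156^{2} + 11112\right) \left(-28691 - 24710\right) = \left(2 \cdot 24336 + 11112\right) \left(-53401\right) = \left(48672 + 11112\right) \left(-53401\right) = 59784 \left(-53401\right) = -3192525384$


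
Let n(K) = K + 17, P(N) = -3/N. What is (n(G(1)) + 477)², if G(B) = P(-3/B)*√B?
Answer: 245025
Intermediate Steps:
G(B) = B^(3/2) (G(B) = (-3*(-B/3))*√B = (-(-1)*B)*√B = B*√B = B^(3/2))
n(K) = 17 + K
(n(G(1)) + 477)² = ((17 + 1^(3/2)) + 477)² = ((17 + 1) + 477)² = (18 + 477)² = 495² = 245025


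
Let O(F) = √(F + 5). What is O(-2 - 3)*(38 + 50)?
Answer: 0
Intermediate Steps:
O(F) = √(5 + F)
O(-2 - 3)*(38 + 50) = √(5 + (-2 - 3))*(38 + 50) = √(5 - 5)*88 = √0*88 = 0*88 = 0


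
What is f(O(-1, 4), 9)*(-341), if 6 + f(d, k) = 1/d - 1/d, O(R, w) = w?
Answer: 2046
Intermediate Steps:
f(d, k) = -6 (f(d, k) = -6 + (1/d - 1/d) = -6 + 0 = -6)
f(O(-1, 4), 9)*(-341) = -6*(-341) = 2046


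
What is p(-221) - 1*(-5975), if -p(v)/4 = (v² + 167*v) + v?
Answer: -40877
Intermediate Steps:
p(v) = -672*v - 4*v² (p(v) = -4*((v² + 167*v) + v) = -4*(v² + 168*v) = -672*v - 4*v²)
p(-221) - 1*(-5975) = -4*(-221)*(168 - 221) - 1*(-5975) = -4*(-221)*(-53) + 5975 = -46852 + 5975 = -40877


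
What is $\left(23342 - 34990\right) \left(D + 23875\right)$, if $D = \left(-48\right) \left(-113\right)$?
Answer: $-341274752$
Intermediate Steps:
$D = 5424$
$\left(23342 - 34990\right) \left(D + 23875\right) = \left(23342 - 34990\right) \left(5424 + 23875\right) = \left(-11648\right) 29299 = -341274752$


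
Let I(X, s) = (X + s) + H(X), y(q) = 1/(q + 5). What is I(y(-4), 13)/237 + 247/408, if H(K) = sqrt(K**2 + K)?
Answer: 7139/10744 + sqrt(2)/237 ≈ 0.67043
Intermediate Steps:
y(q) = 1/(5 + q)
H(K) = sqrt(K + K**2)
I(X, s) = X + s + sqrt(X*(1 + X)) (I(X, s) = (X + s) + sqrt(X*(1 + X)) = X + s + sqrt(X*(1 + X)))
I(y(-4), 13)/237 + 247/408 = (1/(5 - 4) + 13 + sqrt((1 + 1/(5 - 4))/(5 - 4)))/237 + 247/408 = (1/1 + 13 + sqrt((1 + 1/1)/1))*(1/237) + 247*(1/408) = (1 + 13 + sqrt(1*(1 + 1)))*(1/237) + 247/408 = (1 + 13 + sqrt(1*2))*(1/237) + 247/408 = (1 + 13 + sqrt(2))*(1/237) + 247/408 = (14 + sqrt(2))*(1/237) + 247/408 = (14/237 + sqrt(2)/237) + 247/408 = 7139/10744 + sqrt(2)/237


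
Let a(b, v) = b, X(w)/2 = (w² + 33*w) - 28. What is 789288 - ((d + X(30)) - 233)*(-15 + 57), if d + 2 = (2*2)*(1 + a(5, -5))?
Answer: 641742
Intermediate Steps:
X(w) = -56 + 2*w² + 66*w (X(w) = 2*((w² + 33*w) - 28) = 2*(-28 + w² + 33*w) = -56 + 2*w² + 66*w)
d = 22 (d = -2 + (2*2)*(1 + 5) = -2 + 4*6 = -2 + 24 = 22)
789288 - ((d + X(30)) - 233)*(-15 + 57) = 789288 - ((22 + (-56 + 2*30² + 66*30)) - 233)*(-15 + 57) = 789288 - ((22 + (-56 + 2*900 + 1980)) - 233)*42 = 789288 - ((22 + (-56 + 1800 + 1980)) - 233)*42 = 789288 - ((22 + 3724) - 233)*42 = 789288 - (3746 - 233)*42 = 789288 - 3513*42 = 789288 - 1*147546 = 789288 - 147546 = 641742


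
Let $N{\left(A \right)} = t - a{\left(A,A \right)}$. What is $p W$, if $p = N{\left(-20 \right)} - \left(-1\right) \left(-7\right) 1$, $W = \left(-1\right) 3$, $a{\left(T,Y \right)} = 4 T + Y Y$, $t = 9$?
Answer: $954$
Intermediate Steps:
$a{\left(T,Y \right)} = Y^{2} + 4 T$ ($a{\left(T,Y \right)} = 4 T + Y^{2} = Y^{2} + 4 T$)
$N{\left(A \right)} = 9 - A^{2} - 4 A$ ($N{\left(A \right)} = 9 - \left(A^{2} + 4 A\right) = 9 - A^{2} - 4 A$)
$W = -3$
$p = -318$ ($p = \left(9 - \left(-20\right)^{2} - -80\right) - \left(-1\right) \left(-7\right) 1 = \left(9 - 400 + 80\right) - 7 \cdot 1 = \left(9 - 400 + 80\right) - 7 = -311 - 7 = -318$)
$p W = \left(-318\right) \left(-3\right) = 954$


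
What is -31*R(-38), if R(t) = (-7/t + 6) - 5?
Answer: -1395/38 ≈ -36.711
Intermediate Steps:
R(t) = 1 - 7/t (R(t) = (6 - 7/t) - 5 = 1 - 7/t)
-31*R(-38) = -31*(-7 - 38)/(-38) = -(-31)*(-45)/38 = -31*45/38 = -1395/38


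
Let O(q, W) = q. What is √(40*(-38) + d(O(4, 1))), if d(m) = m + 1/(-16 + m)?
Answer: I*√54579/6 ≈ 38.937*I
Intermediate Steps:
√(40*(-38) + d(O(4, 1))) = √(40*(-38) + (1 + 4² - 16*4)/(-16 + 4)) = √(-1520 + (1 + 16 - 64)/(-12)) = √(-1520 - 1/12*(-47)) = √(-1520 + 47/12) = √(-18193/12) = I*√54579/6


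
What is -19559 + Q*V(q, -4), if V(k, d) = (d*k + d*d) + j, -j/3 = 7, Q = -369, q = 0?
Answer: -17714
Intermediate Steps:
j = -21 (j = -3*7 = -21)
V(k, d) = -21 + d² + d*k (V(k, d) = (d*k + d*d) - 21 = (d*k + d²) - 21 = (d² + d*k) - 21 = -21 + d² + d*k)
-19559 + Q*V(q, -4) = -19559 - 369*(-21 + (-4)² - 4*0) = -19559 - 369*(-21 + 16 + 0) = -19559 - 369*(-5) = -19559 + 1845 = -17714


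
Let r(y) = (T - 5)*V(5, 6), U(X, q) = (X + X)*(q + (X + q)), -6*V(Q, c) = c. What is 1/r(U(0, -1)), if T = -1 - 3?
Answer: 1/9 ≈ 0.11111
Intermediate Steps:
V(Q, c) = -c/6
U(X, q) = 2*X*(X + 2*q) (U(X, q) = (2*X)*(X + 2*q) = 2*X*(X + 2*q))
T = -4
r(y) = 9 (r(y) = (-4 - 5)*(-1/6*6) = -9*(-1) = 9)
1/r(U(0, -1)) = 1/9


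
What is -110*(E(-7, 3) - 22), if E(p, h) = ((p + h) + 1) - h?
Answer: 3080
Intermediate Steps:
E(p, h) = 1 + p (E(p, h) = ((h + p) + 1) - h = (1 + h + p) - h = 1 + p)
-110*(E(-7, 3) - 22) = -110*((1 - 7) - 22) = -110*(-6 - 22) = -110*(-28) = 3080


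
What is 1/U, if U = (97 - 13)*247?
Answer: 1/20748 ≈ 4.8197e-5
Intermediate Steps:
U = 20748 (U = 84*247 = 20748)
1/U = 1/20748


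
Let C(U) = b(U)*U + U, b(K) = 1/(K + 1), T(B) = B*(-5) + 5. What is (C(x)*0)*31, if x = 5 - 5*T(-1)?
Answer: 0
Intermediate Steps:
T(B) = 5 - 5*B (T(B) = -5*B + 5 = 5 - 5*B)
b(K) = 1/(1 + K)
x = -45 (x = 5 - 5*(5 - 5*(-1)) = 5 - 5*(5 + 5) = 5 - 5*10 = 5 - 50 = -45)
C(U) = U + U/(1 + U) (C(U) = U/(1 + U) + U = U + U/(1 + U))
(C(x)*0)*31 = (-45*(2 - 45)/(1 - 45)*0)*31 = (-45*(-43)/(-44)*0)*31 = (-45*(-1/44)*(-43)*0)*31 = -1935/44*0*31 = 0*31 = 0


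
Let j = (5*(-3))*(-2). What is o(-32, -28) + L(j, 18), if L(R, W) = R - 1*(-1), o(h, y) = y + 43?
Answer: 46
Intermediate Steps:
o(h, y) = 43 + y
j = 30 (j = -15*(-2) = 30)
L(R, W) = 1 + R (L(R, W) = R + 1 = 1 + R)
o(-32, -28) + L(j, 18) = (43 - 28) + (1 + 30) = 15 + 31 = 46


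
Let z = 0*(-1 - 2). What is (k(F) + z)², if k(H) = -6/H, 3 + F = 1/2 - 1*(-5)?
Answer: 144/25 ≈ 5.7600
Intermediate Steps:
F = 5/2 (F = -3 + (1/2 - 1*(-5)) = -3 + (½ + 5) = -3 + 11/2 = 5/2 ≈ 2.5000)
z = 0 (z = 0*(-3) = 0)
(k(F) + z)² = (-6/5/2 + 0)² = (-6*⅖ + 0)² = (-12/5 + 0)² = (-12/5)² = 144/25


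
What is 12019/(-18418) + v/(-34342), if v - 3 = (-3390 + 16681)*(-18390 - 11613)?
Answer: 3672065354581/316255478 ≈ 11611.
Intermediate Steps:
v = -398769870 (v = 3 + (-3390 + 16681)*(-18390 - 11613) = 3 + 13291*(-30003) = 3 - 398769873 = -398769870)
12019/(-18418) + v/(-34342) = 12019/(-18418) - 398769870/(-34342) = 12019*(-1/18418) - 398769870*(-1/34342) = -12019/18418 + 199384935/17171 = 3672065354581/316255478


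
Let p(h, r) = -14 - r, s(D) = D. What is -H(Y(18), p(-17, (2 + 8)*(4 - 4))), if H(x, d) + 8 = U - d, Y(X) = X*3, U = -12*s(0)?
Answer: -6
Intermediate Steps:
U = 0 (U = -12*0 = 0)
Y(X) = 3*X
H(x, d) = -8 - d (H(x, d) = -8 + (0 - d) = -8 - d)
-H(Y(18), p(-17, (2 + 8)*(4 - 4))) = -(-8 - (-14 - (2 + 8)*(4 - 4))) = -(-8 - (-14 - 10*0)) = -(-8 - (-14 - 1*0)) = -(-8 - (-14 + 0)) = -(-8 - 1*(-14)) = -(-8 + 14) = -1*6 = -6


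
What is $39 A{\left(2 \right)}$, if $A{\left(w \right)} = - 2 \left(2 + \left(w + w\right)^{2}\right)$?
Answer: $-1404$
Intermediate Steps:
$A{\left(w \right)} = -4 - 8 w^{2}$ ($A{\left(w \right)} = - 2 \left(2 + \left(2 w\right)^{2}\right) = - 2 \left(2 + 4 w^{2}\right) = -4 - 8 w^{2}$)
$39 A{\left(2 \right)} = 39 \left(-4 - 8 \cdot 2^{2}\right) = 39 \left(-4 - 32\right) = 39 \left(-36\right) = -1404$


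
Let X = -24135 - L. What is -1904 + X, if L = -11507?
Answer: -14532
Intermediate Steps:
X = -12628 (X = -24135 - 1*(-11507) = -24135 + 11507 = -12628)
-1904 + X = -1904 - 12628 = -14532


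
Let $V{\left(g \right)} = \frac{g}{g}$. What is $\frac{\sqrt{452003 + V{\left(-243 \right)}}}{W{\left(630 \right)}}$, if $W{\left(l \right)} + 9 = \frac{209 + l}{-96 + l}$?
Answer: $- \frac{1068 \sqrt{113001}}{3967} \approx -90.5$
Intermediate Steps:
$W{\left(l \right)} = -9 + \frac{209 + l}{-96 + l}$
$V{\left(g \right)} = 1$
$\frac{\sqrt{452003 + V{\left(-243 \right)}}}{W{\left(630 \right)}} = \frac{\sqrt{452003 + 1}}{\frac{1}{-96 + 630} \left(1073 - 5040\right)} = \frac{\sqrt{452004}}{\frac{1}{534} \left(1073 - 5040\right)} = \frac{2 \sqrt{113001}}{\frac{1}{534} \left(-3967\right)} = \frac{2 \sqrt{113001}}{- \frac{3967}{534}} = 2 \sqrt{113001} \left(- \frac{534}{3967}\right) = - \frac{1068 \sqrt{113001}}{3967}$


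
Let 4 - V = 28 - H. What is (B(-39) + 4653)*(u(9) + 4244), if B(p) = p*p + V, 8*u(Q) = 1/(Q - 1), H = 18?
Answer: 209416707/8 ≈ 2.6177e+7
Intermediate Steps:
V = -6 (V = 4 - (28 - 1*18) = 4 - (28 - 18) = 4 - 1*10 = 4 - 10 = -6)
u(Q) = 1/(8*(-1 + Q)) (u(Q) = 1/(8*(Q - 1)) = 1/(8*(-1 + Q)))
B(p) = -6 + p**2 (B(p) = p*p - 6 = p**2 - 6 = -6 + p**2)
(B(-39) + 4653)*(u(9) + 4244) = ((-6 + (-39)**2) + 4653)*(1/(8*(-1 + 9)) + 4244) = ((-6 + 1521) + 4653)*((1/8)/8 + 4244) = (1515 + 4653)*((1/8)*(1/8) + 4244) = 6168*(1/64 + 4244) = 6168*(271617/64) = 209416707/8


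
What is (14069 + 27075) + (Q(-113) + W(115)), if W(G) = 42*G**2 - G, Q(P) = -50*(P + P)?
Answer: 607779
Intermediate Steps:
Q(P) = -100*P
W(G) = -G + 42*G**2
(14069 + 27075) + (Q(-113) + W(115)) = (14069 + 27075) + (-100*(-113) + 115*(-1 + 42*115)) = 41144 + (11300 + 115*(-1 + 4830)) = 41144 + (11300 + 115*4829) = 41144 + (11300 + 555335) = 41144 + 566635 = 607779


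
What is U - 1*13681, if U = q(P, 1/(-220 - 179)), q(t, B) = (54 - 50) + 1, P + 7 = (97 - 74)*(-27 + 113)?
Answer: -13676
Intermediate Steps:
P = 1971 (P = -7 + (97 - 74)*(-27 + 113) = -7 + 23*86 = -7 + 1978 = 1971)
q(t, B) = 5 (q(t, B) = 4 + 1 = 5)
U = 5
U - 1*13681 = 5 - 1*13681 = 5 - 13681 = -13676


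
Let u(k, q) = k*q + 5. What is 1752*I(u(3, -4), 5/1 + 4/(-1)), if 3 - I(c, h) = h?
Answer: 3504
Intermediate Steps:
u(k, q) = 5 + k*q
I(c, h) = 3 - h
1752*I(u(3, -4), 5/1 + 4/(-1)) = 1752*(3 - (5/1 + 4/(-1))) = 1752*(3 - (5*1 + 4*(-1))) = 1752*(3 - (5 - 4)) = 1752*(3 - 1*1) = 1752*(3 - 1) = 1752*2 = 3504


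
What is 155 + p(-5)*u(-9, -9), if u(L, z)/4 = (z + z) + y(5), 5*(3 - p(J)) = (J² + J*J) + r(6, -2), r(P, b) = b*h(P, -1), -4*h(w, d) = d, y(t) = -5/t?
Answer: 3397/5 ≈ 679.40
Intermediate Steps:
h(w, d) = -d/4
r(P, b) = b/4 (r(P, b) = b*(-¼*(-1)) = b*(¼) = b/4)
p(J) = 31/10 - 2*J²/5 (p(J) = 3 - ((J² + J*J) + (¼)*(-2))/5 = 3 - ((J² + J²) - ½)/5 = 3 - (2*J² - ½)/5 = 3 - (-½ + 2*J²)/5 = 3 + (⅒ - 2*J²/5) = 31/10 - 2*J²/5)
u(L, z) = -4 + 8*z (u(L, z) = 4*((z + z) - 5/5) = 4*(2*z - 5*⅕) = 4*(2*z - 1) = 4*(-1 + 2*z) = -4 + 8*z)
155 + p(-5)*u(-9, -9) = 155 + (31/10 - ⅖*(-5)²)*(-4 + 8*(-9)) = 155 + (31/10 - ⅖*25)*(-4 - 72) = 155 + (31/10 - 10)*(-76) = 155 - 69/10*(-76) = 155 + 2622/5 = 3397/5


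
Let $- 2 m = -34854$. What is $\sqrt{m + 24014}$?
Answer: $\sqrt{41441} \approx 203.57$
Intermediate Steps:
$m = 17427$ ($m = \left(- \frac{1}{2}\right) \left(-34854\right) = 17427$)
$\sqrt{m + 24014} = \sqrt{17427 + 24014} = \sqrt{41441}$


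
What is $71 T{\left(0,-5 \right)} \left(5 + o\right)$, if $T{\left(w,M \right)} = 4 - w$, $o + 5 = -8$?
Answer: $-2272$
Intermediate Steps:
$o = -13$ ($o = -5 - 8 = -13$)
$71 T{\left(0,-5 \right)} \left(5 + o\right) = 71 \left(4 - 0\right) \left(5 - 13\right) = 71 \left(4 + 0\right) \left(-8\right) = 71 \cdot 4 \left(-8\right) = 71 \left(-32\right) = -2272$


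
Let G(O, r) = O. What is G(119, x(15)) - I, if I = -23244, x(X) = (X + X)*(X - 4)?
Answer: 23363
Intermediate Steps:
x(X) = 2*X*(-4 + X) (x(X) = (2*X)*(-4 + X) = 2*X*(-4 + X))
G(119, x(15)) - I = 119 - 1*(-23244) = 119 + 23244 = 23363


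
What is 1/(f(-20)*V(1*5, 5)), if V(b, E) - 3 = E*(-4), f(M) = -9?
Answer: 1/153 ≈ 0.0065359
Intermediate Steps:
V(b, E) = 3 - 4*E (V(b, E) = 3 + E*(-4) = 3 - 4*E)
1/(f(-20)*V(1*5, 5)) = 1/(-9*(3 - 4*5)) = 1/(-9*(3 - 20)) = 1/(-9*(-17)) = 1/153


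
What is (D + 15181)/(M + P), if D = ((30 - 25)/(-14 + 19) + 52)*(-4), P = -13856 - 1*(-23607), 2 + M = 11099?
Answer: 14969/20848 ≈ 0.71801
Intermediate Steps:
M = 11097 (M = -2 + 11099 = 11097)
P = 9751 (P = -13856 + 23607 = 9751)
D = -212 (D = (5/5 + 52)*(-4) = (5*(⅕) + 52)*(-4) = (1 + 52)*(-4) = 53*(-4) = -212)
(D + 15181)/(M + P) = (-212 + 15181)/(11097 + 9751) = 14969/20848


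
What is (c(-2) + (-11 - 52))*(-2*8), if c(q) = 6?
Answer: 912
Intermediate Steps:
(c(-2) + (-11 - 52))*(-2*8) = (6 + (-11 - 52))*(-2*8) = (6 - 63)*(-16) = -57*(-16) = 912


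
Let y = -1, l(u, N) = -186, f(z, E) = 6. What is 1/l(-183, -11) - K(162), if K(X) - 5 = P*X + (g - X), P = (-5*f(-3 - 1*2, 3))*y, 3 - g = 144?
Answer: -848533/186 ≈ -4562.0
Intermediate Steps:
g = -141 (g = 3 - 1*144 = 3 - 144 = -141)
P = 30 (P = -5*6*(-1) = -30*(-1) = 30)
K(X) = -136 + 29*X (K(X) = 5 + (30*X + (-141 - X)) = 5 + (-141 + 29*X) = -136 + 29*X)
1/l(-183, -11) - K(162) = 1/(-186) - (-136 + 29*162) = -1/186 - (-136 + 4698) = -1/186 - 1*4562 = -1/186 - 4562 = -848533/186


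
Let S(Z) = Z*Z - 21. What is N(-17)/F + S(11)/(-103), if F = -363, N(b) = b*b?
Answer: -66067/37389 ≈ -1.7670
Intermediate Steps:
N(b) = b²
S(Z) = -21 + Z² (S(Z) = Z² - 21 = -21 + Z²)
N(-17)/F + S(11)/(-103) = (-17)²/(-363) + (-21 + 11²)/(-103) = 289*(-1/363) + (-21 + 121)*(-1/103) = -289/363 + 100*(-1/103) = -289/363 - 100/103 = -66067/37389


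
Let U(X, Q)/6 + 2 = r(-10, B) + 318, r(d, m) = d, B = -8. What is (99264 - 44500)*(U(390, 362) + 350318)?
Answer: 19285361656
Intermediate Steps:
U(X, Q) = 1836 (U(X, Q) = -12 + 6*(-10 + 318) = -12 + 6*308 = -12 + 1848 = 1836)
(99264 - 44500)*(U(390, 362) + 350318) = (99264 - 44500)*(1836 + 350318) = 54764*352154 = 19285361656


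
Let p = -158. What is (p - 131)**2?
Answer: 83521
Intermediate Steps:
(p - 131)**2 = (-158 - 131)**2 = (-289)**2 = 83521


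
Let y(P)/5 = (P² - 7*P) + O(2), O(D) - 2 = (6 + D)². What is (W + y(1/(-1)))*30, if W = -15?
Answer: 10650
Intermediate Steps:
O(D) = 2 + (6 + D)²
y(P) = 330 - 35*P + 5*P² (y(P) = 5*((P² - 7*P) + (2 + (6 + 2)²)) = 5*((P² - 7*P) + (2 + 8²)) = 5*((P² - 7*P) + (2 + 64)) = 5*((P² - 7*P) + 66) = 5*(66 + P² - 7*P) = 330 - 35*P + 5*P²)
(W + y(1/(-1)))*30 = (-15 + (330 - 35/(-1) + 5*(1/(-1))²))*30 = (-15 + (330 - 35*(-1) + 5*(-1)²))*30 = (-15 + (330 + 35 + 5*1))*30 = (-15 + (330 + 35 + 5))*30 = (-15 + 370)*30 = 355*30 = 10650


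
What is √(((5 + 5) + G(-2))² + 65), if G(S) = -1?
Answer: √146 ≈ 12.083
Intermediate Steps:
√(((5 + 5) + G(-2))² + 65) = √(((5 + 5) - 1)² + 65) = √((10 - 1)² + 65) = √(9² + 65) = √(81 + 65) = √146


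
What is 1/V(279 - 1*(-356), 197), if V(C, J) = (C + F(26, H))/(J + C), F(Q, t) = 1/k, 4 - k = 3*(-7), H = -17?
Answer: 5200/3969 ≈ 1.3102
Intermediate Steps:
k = 25 (k = 4 - 3*(-7) = 4 - 1*(-21) = 4 + 21 = 25)
F(Q, t) = 1/25
V(C, J) = (1/25 + C)/(C + J) (V(C, J) = (C + 1/25)/(J + C) = (1/25 + C)/(C + J))
1/V(279 - 1*(-356), 197) = 1/((1/25 + (279 - 1*(-356)))/((279 - 1*(-356)) + 197)) = 1/((1/25 + (279 + 356))/((279 + 356) + 197)) = 1/((1/25 + 635)/(635 + 197)) = 1/((15876/25)/832) = 1/((1/832)*(15876/25)) = 1/(3969/5200) = 5200/3969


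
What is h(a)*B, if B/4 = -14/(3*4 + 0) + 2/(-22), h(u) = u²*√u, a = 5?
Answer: -4150*√5/33 ≈ -281.20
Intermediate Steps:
h(u) = u^(5/2)
B = -166/33 (B = 4*(-14/(3*4 + 0) + 2/(-22)) = 4*(-14/(12 + 0) + 2*(-1/22)) = 4*(-14/12 - 1/11) = 4*(-14*1/12 - 1/11) = 4*(-7/6 - 1/11) = 4*(-83/66) = -166/33 ≈ -5.0303)
h(a)*B = 5^(5/2)*(-166/33) = (25*√5)*(-166/33) = -4150*√5/33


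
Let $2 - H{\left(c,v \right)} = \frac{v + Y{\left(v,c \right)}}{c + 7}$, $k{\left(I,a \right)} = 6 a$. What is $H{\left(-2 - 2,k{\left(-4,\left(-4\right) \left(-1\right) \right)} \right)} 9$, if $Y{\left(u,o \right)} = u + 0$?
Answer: $-126$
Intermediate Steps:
$Y{\left(u,o \right)} = u$
$H{\left(c,v \right)} = 2 - \frac{2 v}{7 + c}$ ($H{\left(c,v \right)} = 2 - \frac{v + v}{c + 7} = 2 - \frac{2 v}{7 + c}$)
$H{\left(-2 - 2,k{\left(-4,\left(-4\right) \left(-1\right) \right)} \right)} 9 = \frac{2 \left(7 - 4 - 6 \left(\left(-4\right) \left(-1\right)\right)\right)}{7 - 4} \cdot 9 = \frac{2 \left(7 - 4 - 6 \cdot 4\right)}{7 - 4} \cdot 9 = \frac{2 \left(7 - 4 - 24\right)}{3} \cdot 9 = 2 \cdot \frac{1}{3} \left(7 - 4 - 24\right) 9 = 2 \cdot \frac{1}{3} \left(-21\right) 9 = \left(-14\right) 9 = -126$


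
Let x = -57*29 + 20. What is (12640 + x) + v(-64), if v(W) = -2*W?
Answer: 11135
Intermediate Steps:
x = -1633 (x = -1653 + 20 = -1633)
(12640 + x) + v(-64) = (12640 - 1633) - 2*(-64) = 11007 + 128 = 11135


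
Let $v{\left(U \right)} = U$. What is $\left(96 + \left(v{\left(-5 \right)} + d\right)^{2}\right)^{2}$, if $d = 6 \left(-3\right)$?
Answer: $390625$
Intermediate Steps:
$d = -18$
$\left(96 + \left(v{\left(-5 \right)} + d\right)^{2}\right)^{2} = \left(96 + \left(-5 - 18\right)^{2}\right)^{2} = \left(96 + \left(-23\right)^{2}\right)^{2} = \left(96 + 529\right)^{2} = 625^{2} = 390625$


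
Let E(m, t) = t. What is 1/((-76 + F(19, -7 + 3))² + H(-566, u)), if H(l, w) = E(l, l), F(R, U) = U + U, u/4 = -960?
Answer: 1/6490 ≈ 0.00015408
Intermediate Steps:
u = -3840 (u = 4*(-960) = -3840)
F(R, U) = 2*U
H(l, w) = l
1/((-76 + F(19, -7 + 3))² + H(-566, u)) = 1/((-76 + 2*(-7 + 3))² - 566) = 1/((-76 + 2*(-4))² - 566) = 1/((-76 - 8)² - 566) = 1/((-84)² - 566) = 1/(7056 - 566) = 1/6490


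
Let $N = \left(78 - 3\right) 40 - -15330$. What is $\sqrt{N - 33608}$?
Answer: $i \sqrt{15278} \approx 123.6 i$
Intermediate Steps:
$N = 18330$ ($N = 75 \cdot 40 + 15330 = 3000 + 15330 = 18330$)
$\sqrt{N - 33608} = \sqrt{18330 - 33608} = \sqrt{-15278} = i \sqrt{15278}$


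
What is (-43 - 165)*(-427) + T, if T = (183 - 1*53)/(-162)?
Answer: 7194031/81 ≈ 88815.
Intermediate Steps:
T = -65/81 (T = (183 - 53)*(-1/162) = 130*(-1/162) = -65/81 ≈ -0.80247)
(-43 - 165)*(-427) + T = (-43 - 165)*(-427) - 65/81 = -208*(-427) - 65/81 = 88816 - 65/81 = 7194031/81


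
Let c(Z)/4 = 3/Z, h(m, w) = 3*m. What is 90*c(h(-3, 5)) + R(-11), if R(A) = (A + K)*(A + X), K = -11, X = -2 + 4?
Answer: 78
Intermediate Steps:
X = 2
R(A) = (-11 + A)*(2 + A) (R(A) = (A - 11)*(A + 2) = (-11 + A)*(2 + A))
c(Z) = 12/Z (c(Z) = 4*(3/Z) = 12/Z)
90*c(h(-3, 5)) + R(-11) = 90*(12/((3*(-3)))) + (-22 + (-11)² - 9*(-11)) = 90*(12/(-9)) + (-22 + 121 + 99) = 90*(12*(-⅑)) + 198 = 90*(-4/3) + 198 = -120 + 198 = 78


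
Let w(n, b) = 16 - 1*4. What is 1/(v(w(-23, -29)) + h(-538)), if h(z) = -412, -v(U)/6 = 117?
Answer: -1/1114 ≈ -0.00089767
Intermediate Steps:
w(n, b) = 12 (w(n, b) = 16 - 4 = 12)
v(U) = -702 (v(U) = -6*117 = -702)
1/(v(w(-23, -29)) + h(-538)) = 1/(-702 - 412) = 1/(-1114) = -1/1114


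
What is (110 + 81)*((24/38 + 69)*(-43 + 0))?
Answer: -10865799/19 ≈ -5.7188e+5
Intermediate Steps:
(110 + 81)*((24/38 + 69)*(-43 + 0)) = 191*((24*(1/38) + 69)*(-43)) = 191*((12/19 + 69)*(-43)) = 191*((1323/19)*(-43)) = 191*(-56889/19) = -10865799/19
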